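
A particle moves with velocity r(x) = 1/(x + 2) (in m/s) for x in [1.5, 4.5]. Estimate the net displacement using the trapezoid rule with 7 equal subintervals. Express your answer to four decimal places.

0.6199

Δx = (4.5 − 1.5)/7 = 3/7.
r(1.5) = 2/7, r(27/14) = 14/55, r(33/14) = 14/61, r(39/14) = 14/67, r(45/14) = 14/73, r(51/14) = 14/79, r(57/14) = 14/85, r(4.5) = 2/13.
T_7 = (Δx/2)·[r(x_0) + 2r(x_1) + ... + 2r(x_{6}) + r(x_7)].
Sum ≈ 0.6199.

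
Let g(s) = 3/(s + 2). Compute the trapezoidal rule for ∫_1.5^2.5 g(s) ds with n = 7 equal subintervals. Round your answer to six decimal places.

Δs = (2.5 − 1.5)/7 = 1/7.
g(1.5) = 6/7, g(23/14) = 14/17, g(25/14) = 42/53, g(27/14) = 42/55, g(29/14) = 14/19, g(31/14) = 42/59, g(33/14) = 42/61, g(2.5) = 2/3.
T_7 = (Δs/2)·[g(s_0) + 2g(s_1) + ... + 2g(s_{6}) + g(s_7)].
Sum ≈ 0.754108.

0.754108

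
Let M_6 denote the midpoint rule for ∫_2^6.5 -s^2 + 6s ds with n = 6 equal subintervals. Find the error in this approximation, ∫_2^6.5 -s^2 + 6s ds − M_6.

-0.2109375

Exact integral: ∫_2^6.5 f(s) ds = 25.875.
M_6 = 26.0859375.
Error = 25.875 − 26.0859375 = -0.2109375.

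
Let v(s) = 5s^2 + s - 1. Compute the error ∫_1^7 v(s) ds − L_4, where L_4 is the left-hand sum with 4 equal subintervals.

Exact integral: ∫_1^7 v(s) ds = 588.
L_4 = 414.75.
Error = 588 − 414.75 = 173.25.

173.25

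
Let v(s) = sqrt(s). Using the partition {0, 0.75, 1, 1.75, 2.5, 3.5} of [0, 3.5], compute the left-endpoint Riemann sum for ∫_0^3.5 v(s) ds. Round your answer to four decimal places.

Subinterval widths: 0.75, 0.25, 0.75, 0.75, 1.
Left endpoints: 0, 0.75, 1, 1.75, 2.5.
v(0) ≈ 0.0000, v(0.75) ≈ 0.8660, v(1) ≈ 1.0000, v(1.75) ≈ 1.3229, v(2.5) ≈ 1.5811.
Sum = Σ Δs_i · v(s_i).
Sum ≈ 3.5398.

3.5398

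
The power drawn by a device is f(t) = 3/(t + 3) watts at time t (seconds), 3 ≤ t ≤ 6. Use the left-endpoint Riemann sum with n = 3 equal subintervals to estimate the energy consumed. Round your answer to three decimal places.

Δt = (6 − 3)/3 = 1.
Left endpoints: 3, 4, 5.
f(3) = 0.5, f(4) = 3/7, f(5) = 0.375.
Sum = Δt · [f(3) + f(4) + f(5)].
Sum ≈ 1.304.

1.304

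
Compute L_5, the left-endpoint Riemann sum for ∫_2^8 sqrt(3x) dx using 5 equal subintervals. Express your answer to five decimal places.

21.35577

Δx = (8 − 2)/5 = 1.2.
Left endpoints: 2, 3.2, 4.4, 5.6, 6.8.
f(2) ≈ 2.44949, f(3.2) ≈ 3.09839, f(4.4) ≈ 3.63318, f(5.6) ≈ 4.09878, f(6.8) ≈ 4.51664.
Sum = Δx · [f(2) + f(3.2) + f(4.4) + f(5.6) + f(6.8)].
Sum ≈ 21.35577.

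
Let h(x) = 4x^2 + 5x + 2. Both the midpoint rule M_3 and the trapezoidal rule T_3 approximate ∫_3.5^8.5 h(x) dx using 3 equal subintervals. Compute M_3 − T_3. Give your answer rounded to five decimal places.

-13.88889

M_3 ≈ 917.0370370.
T_3 ≈ 930.9259259.
M_3 − T_3 ≈ -13.88889.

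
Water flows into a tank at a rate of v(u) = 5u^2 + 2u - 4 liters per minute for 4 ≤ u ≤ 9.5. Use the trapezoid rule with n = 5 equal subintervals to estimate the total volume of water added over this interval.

Δu = (9.5 − 4)/5 = 1.1.
v(4) = 84, v(5.1) = 136.25, v(6.2) = 200.6, v(7.3) = 277.05, v(8.4) = 365.6, v(9.5) = 466.25.
T_5 = (Δu/2)·[v(u_0) + 2v(u_1) + ... + 2v(u_{4}) + v(u_5)].
Sum = 1380.0875.

1380.0875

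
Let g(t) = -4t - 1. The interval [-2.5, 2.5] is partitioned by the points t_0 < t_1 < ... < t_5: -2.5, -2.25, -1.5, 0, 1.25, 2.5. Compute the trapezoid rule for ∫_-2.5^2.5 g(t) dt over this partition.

Subinterval widths: 0.25, 0.75, 1.5, 1.25, 1.25.
g(-2.5) = 9, g(-2.25) = 8, g(-1.5) = 5, g(0) = -1, g(1.25) = -6, g(2.5) = -11.
On each subinterval the trapezoid contributes (Δt_i/2)·[g(t_{i-1}) + g(t_i)].
Sum = -5.

-5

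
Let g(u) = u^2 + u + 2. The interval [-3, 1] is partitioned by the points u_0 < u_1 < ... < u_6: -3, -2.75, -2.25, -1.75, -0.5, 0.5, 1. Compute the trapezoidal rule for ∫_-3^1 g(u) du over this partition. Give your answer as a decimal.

13.890625

Subinterval widths: 0.25, 0.5, 0.5, 1.25, 1, 0.5.
g(-3) = 8, g(-2.75) = 6.8125, g(-2.25) = 4.8125, g(-1.75) = 3.3125, g(-0.5) = 1.75, g(0.5) = 2.75, g(1) = 4.
On each subinterval the trapezoid contributes (Δu_i/2)·[g(u_{i-1}) + g(u_i)].
Sum = 13.890625.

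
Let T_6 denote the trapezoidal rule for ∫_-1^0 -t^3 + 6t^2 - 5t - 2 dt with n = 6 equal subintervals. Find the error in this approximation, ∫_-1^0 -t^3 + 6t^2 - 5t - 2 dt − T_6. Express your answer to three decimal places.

Exact integral: ∫_-1^0 f(t) dt = 2.75.
T_6 ≈ 2.78472.
Error ≈ 2.75 − 2.78472 ≈ -0.035.

-0.035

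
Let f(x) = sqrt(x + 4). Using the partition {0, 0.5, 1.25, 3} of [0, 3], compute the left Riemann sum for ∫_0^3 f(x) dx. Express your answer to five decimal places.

6.60074

Subinterval widths: 0.5, 0.75, 1.75.
Left endpoints: 0, 0.5, 1.25.
f(0) ≈ 2.00000, f(0.5) ≈ 2.12132, f(1.25) ≈ 2.29129.
Sum = Σ Δx_i · f(x_i).
Sum ≈ 6.60074.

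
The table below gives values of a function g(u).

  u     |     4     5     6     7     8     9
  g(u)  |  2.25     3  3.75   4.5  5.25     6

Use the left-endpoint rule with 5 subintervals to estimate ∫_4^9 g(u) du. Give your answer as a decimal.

18.75

Δu = 1.
Sum = 1·[2.25 + 3 + 3.75 + 4.5 + 5.25] = 18.75.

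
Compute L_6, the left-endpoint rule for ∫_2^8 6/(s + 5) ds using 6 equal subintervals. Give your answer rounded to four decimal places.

3.9193

Δs = (8 − 2)/6 = 1.
Left endpoints: 2, 3, 4, 5, 6, 7.
f(2) = 6/7, f(3) = 0.75, f(4) = 2/3, f(5) = 0.6, f(6) = 6/11, f(7) = 0.5.
Sum = Δs · [f(2) + f(3) + f(4) + ...].
Sum ≈ 3.9193.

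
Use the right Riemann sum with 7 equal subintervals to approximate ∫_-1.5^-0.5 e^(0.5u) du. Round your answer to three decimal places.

0.635

Δu = (-0.5 − (-1.5))/7 = 1/7.
Right endpoints: -19/14, -17/14, -15/14, -13/14, -11/14, -9/14, -0.5.
f(-19/14) ≈ 0.507, f(-17/14) ≈ 0.545, f(-15/14) ≈ 0.585, f(-13/14) ≈ 0.629, f(-11/14) ≈ 0.675, f(-9/14) ≈ 0.725, f(-0.5) ≈ 0.779.
Sum = Δu · [f(-19/14) + f(-17/14) + f(-15/14) + ...].
Sum ≈ 0.635.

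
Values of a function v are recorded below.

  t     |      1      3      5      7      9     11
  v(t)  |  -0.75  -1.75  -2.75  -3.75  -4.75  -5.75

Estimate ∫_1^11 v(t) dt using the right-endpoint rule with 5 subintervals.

-37.5

Δt = 2.
Sum = 2·[(-1.75) + (-2.75) + (-3.75) + (-4.75) + (-5.75)] = -37.5.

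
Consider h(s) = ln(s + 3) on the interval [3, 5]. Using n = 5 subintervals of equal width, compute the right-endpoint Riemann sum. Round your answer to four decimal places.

3.9420

Δs = (5 − 3)/5 = 0.4.
Right endpoints: 3.4, 3.8, 4.2, 4.6, 5.
h(3.4) ≈ 1.8563, h(3.8) ≈ 1.9169, h(4.2) ≈ 1.9741, h(4.6) ≈ 2.0281, h(5) ≈ 2.0794.
Sum = Δs · [h(3.4) + h(3.8) + h(4.2) + h(4.6) + h(5)].
Sum ≈ 3.9420.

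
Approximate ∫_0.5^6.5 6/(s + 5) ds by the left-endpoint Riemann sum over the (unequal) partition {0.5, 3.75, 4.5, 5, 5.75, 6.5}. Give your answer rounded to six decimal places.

5.244134

Subinterval widths: 3.25, 0.75, 0.5, 0.75, 0.75.
Left endpoints: 0.5, 3.75, 4.5, 5, 5.75.
f(0.5) = 12/11, f(3.75) = 24/35, f(4.5) = 12/19, f(5) = 0.6, f(5.75) = 24/43.
Sum = Σ Δs_i · f(s_i).
Sum ≈ 5.244134.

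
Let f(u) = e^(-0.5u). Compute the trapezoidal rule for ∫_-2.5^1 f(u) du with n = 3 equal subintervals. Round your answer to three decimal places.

5.930

Δu = (1 − (-2.5))/3 = 7/6.
f(-2.5) ≈ 3.490, f(-4/3) ≈ 1.948, f(-1/6) ≈ 1.087, f(1) ≈ 0.607.
T_3 = (Δu/2)·[f(u_0) + 2f(u_1) + 2f(u_2) + f(u_3)].
Sum ≈ 5.930.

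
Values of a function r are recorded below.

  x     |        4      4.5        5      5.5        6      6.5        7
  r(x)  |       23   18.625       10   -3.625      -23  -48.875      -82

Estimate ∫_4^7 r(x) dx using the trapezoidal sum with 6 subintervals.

-38.1875

Δx = 0.5.
T_6 = (0.5/2)·[23 + 2·18.625 + 2·10 + 2·(-3.625) + 2·(-23) + 2·(-48.875) + (-82)] = -38.1875.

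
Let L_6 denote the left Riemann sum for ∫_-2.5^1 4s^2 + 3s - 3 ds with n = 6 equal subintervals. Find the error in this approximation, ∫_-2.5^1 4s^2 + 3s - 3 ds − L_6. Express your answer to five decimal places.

-3.85648

Exact integral: ∫_-2.5^1 f(s) ds ≈ 3.7916667.
L_6 ≈ 7.6481481.
Error ≈ 3.7916667 − 7.6481481 ≈ -3.85648.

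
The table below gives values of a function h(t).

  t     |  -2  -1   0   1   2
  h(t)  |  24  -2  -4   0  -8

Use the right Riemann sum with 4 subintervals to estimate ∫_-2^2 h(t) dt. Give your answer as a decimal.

Δt = 1.
Sum = 1·[(-2) + (-4) + 0 + (-8)] = -14.

-14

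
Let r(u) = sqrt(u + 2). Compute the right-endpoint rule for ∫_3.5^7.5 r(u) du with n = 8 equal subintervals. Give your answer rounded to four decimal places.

Δu = (7.5 − 3.5)/8 = 0.5.
Right endpoints: 4, 4.5, 5, 5.5, 6, 6.5, 7, 7.5.
r(4) ≈ 2.4495, r(4.5) ≈ 2.5495, r(5) ≈ 2.6458, r(5.5) ≈ 2.7386, r(6) ≈ 2.8284, r(6.5) ≈ 2.9155, r(7) ≈ 3.0000, r(7.5) ≈ 3.0822.
Sum = Δu · [r(4) + r(4.5) + r(5) + ...].
Sum ≈ 11.1047.

11.1047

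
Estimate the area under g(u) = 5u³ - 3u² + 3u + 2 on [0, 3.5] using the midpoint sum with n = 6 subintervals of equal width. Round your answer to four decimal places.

167.7706

Δu = (3.5 − 0)/6 = 7/12.
Midpoints: 7/24, 0.875, 35/24, 49/24, 2.625, 77/24.
g(7/24) = 37931/13824, g(0.875) = 2907/512, g(35/24) = 214303/13824, g(49/24) = 527693/13824, g(2.625) = 40777/512, g(77/24) = 2016481/13824.
Sum = Δu · [g(7/24) + g(0.875) + g(35/24) + ...].
Sum ≈ 167.7706.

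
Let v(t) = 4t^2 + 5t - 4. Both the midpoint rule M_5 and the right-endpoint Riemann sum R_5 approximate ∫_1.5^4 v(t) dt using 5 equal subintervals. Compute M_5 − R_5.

-17.5

M_5 = 105.
R_5 = 122.5.
M_5 − R_5 = -17.5.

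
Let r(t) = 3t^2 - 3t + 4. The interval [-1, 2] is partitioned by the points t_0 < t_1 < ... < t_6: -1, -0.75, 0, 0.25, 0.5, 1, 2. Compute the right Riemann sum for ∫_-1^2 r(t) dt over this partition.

18.65625

Subinterval widths: 0.25, 0.75, 0.25, 0.25, 0.5, 1.
Right endpoints: -0.75, 0, 0.25, 0.5, 1, 2.
r(-0.75) = 7.9375, r(0) = 4, r(0.25) = 3.4375, r(0.5) = 3.25, r(1) = 4, r(2) = 10.
Sum = Σ Δt_i · r(t_i).
Sum = 18.65625.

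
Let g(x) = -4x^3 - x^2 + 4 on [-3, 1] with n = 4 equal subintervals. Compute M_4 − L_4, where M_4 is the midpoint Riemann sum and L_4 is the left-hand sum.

M_4 = 83.
L_4 = 146.
M_4 − L_4 = -63.

-63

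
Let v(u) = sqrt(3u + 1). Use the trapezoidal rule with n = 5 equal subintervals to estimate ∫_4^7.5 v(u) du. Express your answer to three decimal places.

Δu = (7.5 − 4)/5 = 0.7.
v(4) ≈ 3.606, v(4.7) ≈ 3.886, v(5.4) ≈ 4.147, v(6.1) ≈ 4.393, v(6.8) ≈ 4.626, v(7.5) ≈ 4.848.
T_5 = (Δu/2)·[v(u_0) + 2v(u_1) + ... + 2v(u_{4}) + v(u_5)].
Sum ≈ 14.895.

14.895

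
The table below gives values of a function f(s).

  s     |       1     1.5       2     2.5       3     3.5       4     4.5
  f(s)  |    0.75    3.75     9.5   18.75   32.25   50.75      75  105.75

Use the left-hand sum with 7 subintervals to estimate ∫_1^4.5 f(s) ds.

95.375

Δs = 0.5.
Sum = 0.5·[0.75 + 3.75 + 9.5 + 18.75 + 32.25 + 50.75 + 75] = 95.375.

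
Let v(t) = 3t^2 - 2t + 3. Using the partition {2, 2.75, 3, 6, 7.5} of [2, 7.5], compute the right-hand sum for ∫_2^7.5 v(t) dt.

Subinterval widths: 0.75, 0.25, 3, 1.5.
Right endpoints: 2.75, 3, 6, 7.5.
v(2.75) = 20.1875, v(3) = 24, v(6) = 99, v(7.5) = 156.75.
Sum = Σ Δt_i · v(t_i).
Sum = 553.265625.

553.265625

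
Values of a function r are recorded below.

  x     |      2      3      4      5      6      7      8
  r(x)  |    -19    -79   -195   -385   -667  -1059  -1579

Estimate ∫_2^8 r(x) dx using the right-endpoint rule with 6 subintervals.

Δx = 1.
Sum = 1·[(-79) + (-195) + (-385) + (-667) + (-1059) + (-1579)] = -3964.

-3964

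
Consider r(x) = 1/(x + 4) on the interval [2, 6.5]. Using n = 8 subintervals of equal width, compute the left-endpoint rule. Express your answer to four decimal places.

0.5802

Δx = (6.5 − 2)/8 = 0.5625.
Left endpoints: 2, 2.5625, 3.125, 3.6875, 4.25, 4.8125, 5.375, 5.9375.
r(2) = 1/6, r(2.5625) = 16/105, r(3.125) = 8/57, r(3.6875) = 16/123, r(4.25) = 4/33, r(4.8125) = 16/141, r(5.375) = 8/75, r(5.9375) = 16/159.
Sum = Δx · [r(2) + r(2.5625) + r(3.125) + ...].
Sum ≈ 0.5802.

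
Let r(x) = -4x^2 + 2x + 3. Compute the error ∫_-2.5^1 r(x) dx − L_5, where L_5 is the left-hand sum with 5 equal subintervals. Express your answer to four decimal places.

10.9433

Exact integral: ∫_-2.5^1 r(x) dx ≈ -16.916667.
L_5 = -27.86.
Error ≈ -16.916667 − (-27.86) ≈ 10.9433.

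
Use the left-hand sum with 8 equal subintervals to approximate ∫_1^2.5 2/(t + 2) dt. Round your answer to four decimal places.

Δt = (2.5 − 1)/8 = 0.1875.
Left endpoints: 1, 1.1875, 1.375, 1.5625, 1.75, 1.9375, 2.125, 2.3125.
f(1) = 2/3, f(1.1875) = 32/51, f(1.375) = 16/27, f(1.5625) = 32/57, f(1.75) = 8/15, f(1.9375) = 32/63, f(2.125) = 16/33, f(2.3125) = 32/69.
Sum = Δt · [f(1) + f(1.1875) + f(1.375) + ...].
Sum ≈ 0.8321.

0.8321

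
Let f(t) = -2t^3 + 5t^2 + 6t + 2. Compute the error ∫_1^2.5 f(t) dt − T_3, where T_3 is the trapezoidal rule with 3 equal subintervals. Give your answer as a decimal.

Exact integral: ∫_1^2.5 f(t) dt = 24.09375.
T_3 = 23.75.
Error = 24.09375 − 23.75 = 0.34375.

0.34375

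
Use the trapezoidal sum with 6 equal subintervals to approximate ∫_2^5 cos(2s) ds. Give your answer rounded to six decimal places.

0.097373

Δs = (5 − 2)/6 = 0.5.
f(2) ≈ -0.653644, f(2.5) ≈ 0.283662, f(3) ≈ 0.960170, f(3.5) ≈ 0.753902, f(4) ≈ -0.145500, f(4.5) ≈ -0.911130, f(5) ≈ -0.839072.
T_6 = (Δs/2)·[f(s_0) + 2f(s_1) + ... + 2f(s_{5}) + f(s_6)].
Sum ≈ 0.097373.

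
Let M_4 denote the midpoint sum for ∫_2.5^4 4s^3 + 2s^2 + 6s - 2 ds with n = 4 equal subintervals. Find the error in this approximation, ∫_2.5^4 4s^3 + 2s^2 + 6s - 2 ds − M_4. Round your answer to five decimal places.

0.72070

Exact integral: ∫_2.5^4 f(s) ds = 275.4375.
M_4 ≈ 274.7167969.
Error ≈ 275.4375 − 274.7167969 ≈ 0.72070.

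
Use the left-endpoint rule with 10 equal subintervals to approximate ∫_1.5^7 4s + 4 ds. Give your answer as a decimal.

Δs = (7 − 1.5)/10 = 0.55.
Left endpoints: 1.5, 2.05, 2.6, 3.15, 3.7, 4.25, 4.8, 5.35, 5.9, 6.45.
f(1.5) = 10, f(2.05) = 12.2, f(2.6) = 14.4, f(3.15) = 16.6, f(3.7) = 18.8, f(4.25) = 21, f(4.8) = 23.2, f(5.35) = 25.4, f(5.9) = 27.6, f(6.45) = 29.8.
Sum = Δs · [f(1.5) + f(2.05) + f(2.6) + ...].
Sum = 109.45.

109.45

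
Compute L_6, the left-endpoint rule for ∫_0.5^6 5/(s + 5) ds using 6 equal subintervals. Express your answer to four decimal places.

Δs = (6 − 0.5)/6 = 11/12.
Left endpoints: 0.5, 17/12, 7/3, 3.25, 25/6, 61/12.
f(0.5) = 10/11, f(17/12) = 60/77, f(7/3) = 15/22, f(3.25) = 20/33, f(25/6) = 6/11, f(61/12) = 60/121.
Sum = Δs · [f(0.5) + f(17/12) + f(7/3) + ...].
Sum ≈ 3.6827.

3.6827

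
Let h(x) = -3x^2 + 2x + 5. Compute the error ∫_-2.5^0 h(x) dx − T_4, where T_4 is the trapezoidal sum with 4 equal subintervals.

0.48828125

Exact integral: ∫_-2.5^0 h(x) dx = -9.375.
T_4 = -9.86328125.
Error = -9.375 − (-9.86328125) = 0.48828125.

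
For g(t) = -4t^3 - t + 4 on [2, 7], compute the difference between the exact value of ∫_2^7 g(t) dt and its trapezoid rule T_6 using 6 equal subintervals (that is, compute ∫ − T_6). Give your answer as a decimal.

31.25

Exact integral: ∫_2^7 g(t) dt = -2387.5.
T_6 = -2418.75.
Error = -2387.5 − (-2418.75) = 31.25.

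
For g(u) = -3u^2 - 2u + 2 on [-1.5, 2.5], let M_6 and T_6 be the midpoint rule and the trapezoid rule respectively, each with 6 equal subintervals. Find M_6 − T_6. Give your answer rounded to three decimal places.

1.333

M_6 ≈ -14.55556.
T_6 ≈ -15.88889.
M_6 − T_6 ≈ 1.333.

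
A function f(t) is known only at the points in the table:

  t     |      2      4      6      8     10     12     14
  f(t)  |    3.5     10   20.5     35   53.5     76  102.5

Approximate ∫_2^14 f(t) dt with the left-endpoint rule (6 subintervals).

Δt = 2.
Sum = 2·[3.5 + 10 + 20.5 + 35 + 53.5 + 76] = 397.

397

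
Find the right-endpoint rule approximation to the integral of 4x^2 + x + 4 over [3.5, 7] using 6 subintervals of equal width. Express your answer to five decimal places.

477.23148

Δx = (7 − 3.5)/6 = 7/12.
Right endpoints: 49/12, 14/3, 5.25, 35/6, 77/12, 7.
f(49/12) = 673/9, f(14/3) = 862/9, f(5.25) = 119.5, f(35/6) = 2627/18, f(77/12) = 1576/9, f(7) = 207.
Sum = Δx · [f(49/12) + f(14/3) + f(5.25) + ...].
Sum ≈ 477.23148.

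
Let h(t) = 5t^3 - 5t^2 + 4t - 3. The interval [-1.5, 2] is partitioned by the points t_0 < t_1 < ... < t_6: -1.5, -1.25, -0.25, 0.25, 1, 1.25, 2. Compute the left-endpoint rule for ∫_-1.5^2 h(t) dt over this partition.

-35.515625

Subinterval widths: 0.25, 1, 0.5, 0.75, 0.25, 0.75.
Left endpoints: -1.5, -1.25, -0.25, 0.25, 1, 1.25.
h(-1.5) = -37.125, h(-1.25) = -25.578125, h(-0.25) = -4.390625, h(0.25) = -2.234375, h(1) = 1, h(1.25) = 3.953125.
Sum = Σ Δt_i · h(t_i).
Sum = -35.515625.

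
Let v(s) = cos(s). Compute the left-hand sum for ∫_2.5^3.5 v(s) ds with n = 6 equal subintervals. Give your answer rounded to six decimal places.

Δs = (3.5 − 2.5)/6 = 1/6.
Left endpoints: 2.5, 8/3, 17/6, 3, 19/6, 10/3.
v(2.5) ≈ -0.801144, v(8/3) ≈ -0.889327, v(17/6) ≈ -0.952863, v(3) ≈ -0.989992, v(19/6) ≈ -0.999686, v(10/3) ≈ -0.981674.
Sum = Δs · [v(2.5) + v(8/3) + v(17/6) + ...].
Sum ≈ -0.935781.

-0.935781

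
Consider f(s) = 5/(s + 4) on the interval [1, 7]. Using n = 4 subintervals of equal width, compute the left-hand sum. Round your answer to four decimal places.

Δs = (7 − 1)/4 = 1.5.
Left endpoints: 1, 2.5, 4, 5.5.
f(1) = 1, f(2.5) = 10/13, f(4) = 0.625, f(5.5) = 10/19.
Sum = Δs · [f(1) + f(2.5) + f(4) + f(5.5)].
Sum ≈ 4.3808.

4.3808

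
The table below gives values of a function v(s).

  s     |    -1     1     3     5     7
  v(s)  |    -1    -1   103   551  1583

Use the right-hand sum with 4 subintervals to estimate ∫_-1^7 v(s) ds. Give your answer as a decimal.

4472

Δs = 2.
Sum = 2·[(-1) + 103 + 551 + 1583] = 4472.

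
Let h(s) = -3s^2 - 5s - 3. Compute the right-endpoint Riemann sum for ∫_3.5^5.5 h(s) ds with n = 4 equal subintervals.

Δs = (5.5 − 3.5)/4 = 0.5.
Right endpoints: 4, 4.5, 5, 5.5.
h(4) = -71, h(4.5) = -86.25, h(5) = -103, h(5.5) = -121.25.
Sum = Δs · [h(4) + h(4.5) + h(5) + h(5.5)].
Sum = -190.75.

-190.75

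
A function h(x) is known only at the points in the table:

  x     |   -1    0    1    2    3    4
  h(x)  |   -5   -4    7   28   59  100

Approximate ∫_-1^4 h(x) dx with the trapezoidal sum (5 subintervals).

Δx = 1.
T_5 = (1/2)·[(-5) + 2·(-4) + 2·7 + 2·28 + 2·59 + 100] = 137.5.

137.5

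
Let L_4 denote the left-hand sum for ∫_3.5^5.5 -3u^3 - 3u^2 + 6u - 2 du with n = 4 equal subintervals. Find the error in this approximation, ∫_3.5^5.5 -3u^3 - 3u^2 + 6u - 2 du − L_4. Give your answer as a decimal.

Exact integral: ∫_3.5^5.5 f(u) du = -647.25.
L_4 = -547.75.
Error = -647.25 − (-547.75) = -99.5.

-99.5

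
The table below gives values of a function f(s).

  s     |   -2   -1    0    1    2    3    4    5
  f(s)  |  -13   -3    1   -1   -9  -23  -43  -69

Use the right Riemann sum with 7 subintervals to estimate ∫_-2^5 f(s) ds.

Δs = 1.
Sum = 1·[(-3) + 1 + (-1) + (-9) + (-23) + (-43) + (-69)] = -147.

-147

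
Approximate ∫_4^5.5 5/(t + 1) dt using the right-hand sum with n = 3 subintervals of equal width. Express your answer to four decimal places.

Δt = (5.5 − 4)/3 = 0.5.
Right endpoints: 4.5, 5, 5.5.
f(4.5) = 10/11, f(5) = 5/6, f(5.5) = 10/13.
Sum = Δt · [f(4.5) + f(5) + f(5.5)].
Sum ≈ 1.2558.

1.2558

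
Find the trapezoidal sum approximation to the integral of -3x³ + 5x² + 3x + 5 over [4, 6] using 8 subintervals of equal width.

-487.5

Δx = (6 − 4)/8 = 0.25.
f(4) = -95, f(4.25) = -122.234375, f(4.5) = -153.625, f(4.75) = -189.453125, f(5) = -230, f(5.25) = -275.546875, f(5.5) = -326.375, f(5.75) = -382.765625, f(6) = -445.
T_8 = (Δx/2)·[f(x_0) + 2f(x_1) + ... + 2f(x_{7}) + f(x_8)].
Sum = -487.5.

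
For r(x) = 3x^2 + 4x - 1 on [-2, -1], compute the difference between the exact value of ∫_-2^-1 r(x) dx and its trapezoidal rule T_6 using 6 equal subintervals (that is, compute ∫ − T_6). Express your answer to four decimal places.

Exact integral: ∫_-2^-1 r(x) dx = 0.
T_6 ≈ 0.013889.
Error ≈ 0 − 0.013889 ≈ -0.0139.

-0.0139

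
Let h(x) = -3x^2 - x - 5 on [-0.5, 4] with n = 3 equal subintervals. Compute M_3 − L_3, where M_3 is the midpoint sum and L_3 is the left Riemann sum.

-31.21875

M_3 = -91.96875.
L_3 = -60.75.
M_3 − L_3 = -31.21875.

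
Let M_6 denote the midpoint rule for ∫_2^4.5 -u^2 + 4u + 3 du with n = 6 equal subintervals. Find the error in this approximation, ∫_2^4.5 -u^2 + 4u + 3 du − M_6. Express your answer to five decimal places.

Exact integral: ∫_2^4.5 f(u) du ≈ 12.2916667.
M_6 ≈ 12.3278356.
Error ≈ 12.2916667 − 12.3278356 ≈ -0.03617.

-0.03617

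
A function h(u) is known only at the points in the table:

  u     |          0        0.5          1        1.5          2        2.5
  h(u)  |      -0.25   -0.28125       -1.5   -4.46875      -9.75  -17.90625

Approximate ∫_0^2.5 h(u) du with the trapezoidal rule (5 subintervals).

-12.5390625

Δu = 0.5.
T_5 = (0.5/2)·[(-0.25) + 2·(-0.28125) + 2·(-1.5) + 2·(-4.46875) + 2·(-9.75) + (-17.90625)] = -12.5390625.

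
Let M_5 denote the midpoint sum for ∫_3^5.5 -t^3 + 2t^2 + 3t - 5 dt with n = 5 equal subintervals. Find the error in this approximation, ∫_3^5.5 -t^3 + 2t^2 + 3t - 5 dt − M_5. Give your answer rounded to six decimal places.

Exact integral: ∫_3^5.5 f(t) dt ≈ -96.22395833.
M_5 = -95.6640625.
Error ≈ -96.22395833 − (-95.6640625) ≈ -0.559896.

-0.559896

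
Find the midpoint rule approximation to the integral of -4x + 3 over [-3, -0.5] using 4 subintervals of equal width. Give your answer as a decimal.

25

Δx = (-0.5 − (-3))/4 = 0.625.
Midpoints: -2.6875, -2.0625, -1.4375, -0.8125.
f(-2.6875) = 13.75, f(-2.0625) = 11.25, f(-1.4375) = 8.75, f(-0.8125) = 6.25.
Sum = Δx · [f(-2.6875) + f(-2.0625) + f(-1.4375) + f(-0.8125)].
Sum = 25.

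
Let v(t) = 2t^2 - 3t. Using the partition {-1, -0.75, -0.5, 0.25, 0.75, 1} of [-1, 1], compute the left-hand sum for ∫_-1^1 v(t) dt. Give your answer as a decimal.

Subinterval widths: 0.25, 0.25, 0.75, 0.5, 0.25.
Left endpoints: -1, -0.75, -0.5, 0.25, 0.75.
v(-1) = 5, v(-0.75) = 3.375, v(-0.5) = 2, v(0.25) = -0.625, v(0.75) = -1.125.
Sum = Σ Δt_i · v(t_i).
Sum = 3.

3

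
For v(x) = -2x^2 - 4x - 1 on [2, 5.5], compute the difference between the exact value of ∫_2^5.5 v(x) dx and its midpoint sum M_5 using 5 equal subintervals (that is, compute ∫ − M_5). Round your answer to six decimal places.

Exact integral: ∫_2^5.5 v(x) dx ≈ -161.58333333.
M_5 = -161.2975.
Error ≈ -161.58333333 − (-161.2975) ≈ -0.285833.

-0.285833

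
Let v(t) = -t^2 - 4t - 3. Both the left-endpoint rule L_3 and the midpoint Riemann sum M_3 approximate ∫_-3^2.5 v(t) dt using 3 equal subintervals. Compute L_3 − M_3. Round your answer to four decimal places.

13.0243

L_3 ≈ -10.643519.
M_3 ≈ -23.667824.
L_3 − M_3 ≈ 13.0243.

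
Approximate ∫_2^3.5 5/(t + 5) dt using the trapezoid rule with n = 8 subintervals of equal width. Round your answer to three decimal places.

0.971

Δt = (3.5 − 2)/8 = 0.1875.
f(2) = 5/7, f(2.1875) = 16/23, f(2.375) = 40/59, f(2.5625) = 80/121, f(2.75) = 20/31, f(2.9375) = 80/127, f(3.125) = 8/13, f(3.3125) = 80/133, f(3.5) = 10/17.
T_8 = (Δt/2)·[f(t_0) + 2f(t_1) + ... + 2f(t_{7}) + f(t_8)].
Sum ≈ 0.971.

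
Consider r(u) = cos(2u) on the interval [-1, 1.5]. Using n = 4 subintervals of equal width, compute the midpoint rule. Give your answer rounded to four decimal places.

Δu = (1.5 − (-1))/4 = 0.625.
Midpoints: -0.6875, -0.0625, 0.5625, 1.1875.
r(-0.6875) ≈ 0.1945, r(-0.0625) ≈ 0.9922, r(0.5625) ≈ 0.4312, r(1.1875) ≈ -0.7203.
Sum = Δu · [r(-0.6875) + r(-0.0625) + r(0.5625) + r(1.1875)].
Sum ≈ 0.5610.

0.5610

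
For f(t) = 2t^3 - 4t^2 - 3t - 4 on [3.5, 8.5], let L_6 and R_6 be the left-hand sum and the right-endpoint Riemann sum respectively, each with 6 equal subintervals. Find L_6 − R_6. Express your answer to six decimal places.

-739.583333

L_6 ≈ 1312.06018519.
R_6 ≈ 2051.64351852.
L_6 − R_6 ≈ -739.583333.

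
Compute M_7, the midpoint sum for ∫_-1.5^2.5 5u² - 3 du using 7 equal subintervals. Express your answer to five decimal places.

Δu = (2.5 − (-1.5))/7 = 4/7.
Midpoints: -17/14, -9/14, -1/14, 0.5, 15/14, 23/14, 31/14.
f(-17/14) = 857/196, f(-9/14) = -183/196, f(-1/14) = -583/196, f(0.5) = -1.75, f(15/14) = 537/196, f(23/14) = 2057/196, f(31/14) = 4217/196.
Sum = Δu · [f(-17/14) + f(-9/14) + f(-1/14) + ...].
Sum ≈ 19.12245.

19.12245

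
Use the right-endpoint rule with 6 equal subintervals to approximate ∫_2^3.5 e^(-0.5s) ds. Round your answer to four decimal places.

Δs = (3.5 − 2)/6 = 0.25.
Right endpoints: 2.25, 2.5, 2.75, 3, 3.25, 3.5.
f(2.25) ≈ 0.3247, f(2.5) ≈ 0.2865, f(2.75) ≈ 0.2528, f(3) ≈ 0.2231, f(3.25) ≈ 0.1969, f(3.5) ≈ 0.1738.
Sum = Δs · [f(2.25) + f(2.5) + f(2.75) + ...].
Sum ≈ 0.3645.

0.3645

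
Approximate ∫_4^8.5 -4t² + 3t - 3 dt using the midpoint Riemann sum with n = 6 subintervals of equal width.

Δt = (8.5 − 4)/6 = 0.75.
Midpoints: 4.375, 5.125, 5.875, 6.625, 7.375, 8.125.
f(4.375) = -66.4375, f(5.125) = -92.6875, f(5.875) = -123.4375, f(6.625) = -158.6875, f(7.375) = -198.4375, f(8.125) = -242.6875.
Sum = Δt · [f(4.375) + f(5.125) + f(5.875) + ...].
Sum = -661.78125.

-661.78125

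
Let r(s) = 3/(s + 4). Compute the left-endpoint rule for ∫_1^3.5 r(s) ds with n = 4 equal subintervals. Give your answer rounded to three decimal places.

1.281

Δs = (3.5 − 1)/4 = 0.625.
Left endpoints: 1, 1.625, 2.25, 2.875.
r(1) = 0.6, r(1.625) = 8/15, r(2.25) = 0.48, r(2.875) = 24/55.
Sum = Δs · [r(1) + r(1.625) + r(2.25) + r(2.875)].
Sum ≈ 1.281.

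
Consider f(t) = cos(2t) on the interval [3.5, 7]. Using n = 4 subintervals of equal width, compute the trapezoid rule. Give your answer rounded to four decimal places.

Δt = (7 − 3.5)/4 = 0.875.
f(3.5) ≈ 0.7539, f(4.375) ≈ -0.7808, f(5.25) ≈ -0.4755, f(6.125) ≈ 0.9504, f(7) ≈ 0.1367.
T_4 = (Δt/2)·[f(t_0) + 2f(t_1) + 2f(t_2) + 2f(t_3) + f(t_4)].
Sum ≈ 0.1219.

0.1219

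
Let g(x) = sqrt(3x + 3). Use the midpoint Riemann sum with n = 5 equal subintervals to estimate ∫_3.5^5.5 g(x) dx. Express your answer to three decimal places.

Δx = (5.5 − 3.5)/5 = 0.4.
Midpoints: 3.7, 4.1, 4.5, 4.9, 5.3.
g(3.7) ≈ 3.755, g(4.1) ≈ 3.912, g(4.5) ≈ 4.062, g(4.9) ≈ 4.207, g(5.3) ≈ 4.347.
Sum = Δx · [g(3.7) + g(4.1) + g(4.5) + g(4.9) + g(5.3)].
Sum ≈ 8.113.

8.113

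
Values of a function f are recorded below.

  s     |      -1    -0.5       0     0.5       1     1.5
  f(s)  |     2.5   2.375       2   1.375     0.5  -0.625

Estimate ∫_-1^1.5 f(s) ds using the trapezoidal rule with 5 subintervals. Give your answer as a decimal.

Δs = 0.5.
T_5 = (0.5/2)·[2.5 + 2·2.375 + 2·2 + 2·1.375 + 2·0.5 + (-0.625)] = 3.59375.

3.59375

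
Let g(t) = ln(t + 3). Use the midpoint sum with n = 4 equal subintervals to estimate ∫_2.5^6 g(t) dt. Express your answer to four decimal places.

6.9012

Δt = (6 − 2.5)/4 = 0.875.
Midpoints: 2.9375, 3.8125, 4.6875, 5.5625.
g(2.9375) ≈ 1.7813, g(3.8125) ≈ 1.9188, g(4.6875) ≈ 2.0396, g(5.5625) ≈ 2.1474.
Sum = Δt · [g(2.9375) + g(3.8125) + g(4.6875) + g(5.5625)].
Sum ≈ 6.9012.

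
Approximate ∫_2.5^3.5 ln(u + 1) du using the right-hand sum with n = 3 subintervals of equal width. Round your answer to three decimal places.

1.425

Δu = (3.5 − 2.5)/3 = 1/3.
Right endpoints: 17/6, 19/6, 3.5.
f(17/6) ≈ 1.344, f(19/6) ≈ 1.427, f(3.5) ≈ 1.504.
Sum = Δu · [f(17/6) + f(19/6) + f(3.5)].
Sum ≈ 1.425.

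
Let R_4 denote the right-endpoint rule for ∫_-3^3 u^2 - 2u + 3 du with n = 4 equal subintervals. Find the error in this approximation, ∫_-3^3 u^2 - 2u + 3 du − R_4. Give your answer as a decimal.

Exact integral: ∫_-3^3 f(u) du = 36.
R_4 = 29.25.
Error = 36 − 29.25 = 6.75.

6.75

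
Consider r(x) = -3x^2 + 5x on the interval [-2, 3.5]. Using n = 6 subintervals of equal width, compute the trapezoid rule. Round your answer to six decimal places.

-32.560764

Δx = (3.5 − (-2))/6 = 11/12.
r(-2) = -22, r(-13/12) = -8.9375, r(-1/6) = -11/12, r(0.75) = 2.0625, r(5/3) = 0, r(31/12) = -341/48, r(3.5) = -19.25.
T_6 = (Δx/2)·[r(x_0) + 2r(x_1) + ... + 2r(x_{5}) + r(x_6)].
Sum ≈ -32.560764.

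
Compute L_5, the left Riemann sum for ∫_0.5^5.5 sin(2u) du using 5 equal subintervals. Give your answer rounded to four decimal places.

Δu = (5.5 − 0.5)/5 = 1.
Left endpoints: 0.5, 1.5, 2.5, 3.5, 4.5.
f(0.5) ≈ 0.8415, f(1.5) ≈ 0.1411, f(2.5) ≈ -0.9589, f(3.5) ≈ 0.6570, f(4.5) ≈ 0.4121.
Sum = Δu · [f(0.5) + f(1.5) + f(2.5) + f(3.5) + f(4.5)].
Sum ≈ 1.0928.

1.0928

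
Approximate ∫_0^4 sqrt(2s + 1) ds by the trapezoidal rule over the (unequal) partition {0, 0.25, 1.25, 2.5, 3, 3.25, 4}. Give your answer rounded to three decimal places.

Subinterval widths: 0.25, 1, 1.25, 0.5, 0.25, 0.75.
f(0) ≈ 1.000, f(0.25) ≈ 1.225, f(1.25) ≈ 1.871, f(2.5) ≈ 2.449, f(3) ≈ 2.646, f(3.25) ≈ 2.739, f(4) ≈ 3.000.
On each subinterval the trapezoid contributes (Δs_i/2)·[f(s_{i-1}) + f(s_i)].
Sum ≈ 8.625.

8.625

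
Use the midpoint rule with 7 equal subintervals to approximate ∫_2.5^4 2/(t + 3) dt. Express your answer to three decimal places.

Δt = (4 − 2.5)/7 = 3/14.
Midpoints: 73/28, 79/28, 85/28, 3.25, 97/28, 103/28, 109/28.
f(73/28) = 56/157, f(79/28) = 56/163, f(85/28) = 56/169, f(3.25) = 0.32, f(97/28) = 56/181, f(103/28) = 56/187, f(109/28) = 56/193.
Sum = Δt · [f(73/28) + f(79/28) + f(85/28) + ...].
Sum ≈ 0.482.

0.482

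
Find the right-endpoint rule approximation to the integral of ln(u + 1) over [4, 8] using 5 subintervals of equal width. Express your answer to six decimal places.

Δu = (8 − 4)/5 = 0.8.
Right endpoints: 4.8, 5.6, 6.4, 7.2, 8.
f(4.8) ≈ 1.757858, f(5.6) ≈ 1.887070, f(6.4) ≈ 2.001480, f(7.2) ≈ 2.104134, f(8) ≈ 2.197225.
Sum = Δu · [f(4.8) + f(5.6) + f(6.4) + f(7.2) + f(8)].
Sum ≈ 7.958213.

7.958213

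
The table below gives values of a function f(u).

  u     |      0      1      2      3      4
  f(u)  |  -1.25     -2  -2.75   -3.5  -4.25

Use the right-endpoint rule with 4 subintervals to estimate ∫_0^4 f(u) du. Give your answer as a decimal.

Δu = 1.
Sum = 1·[(-2) + (-2.75) + (-3.5) + (-4.25)] = -12.5.

-12.5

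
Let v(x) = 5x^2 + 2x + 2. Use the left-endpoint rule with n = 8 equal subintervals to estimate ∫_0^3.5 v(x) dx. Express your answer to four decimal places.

76.3369

Δx = (3.5 − 0)/8 = 0.4375.
Left endpoints: 0, 0.4375, 0.875, 1.3125, 1.75, 2.1875, 2.625, 3.0625.
v(0) = 2, v(0.4375) = 3.83203125, v(0.875) = 7.578125, v(1.3125) = 13.23828125, v(1.75) = 20.8125, v(2.1875) = 30.30078125, v(2.625) = 41.703125, v(3.0625) = 55.01953125.
Sum = Δx · [v(0) + v(0.4375) + v(0.875) + ...].
Sum ≈ 76.3369.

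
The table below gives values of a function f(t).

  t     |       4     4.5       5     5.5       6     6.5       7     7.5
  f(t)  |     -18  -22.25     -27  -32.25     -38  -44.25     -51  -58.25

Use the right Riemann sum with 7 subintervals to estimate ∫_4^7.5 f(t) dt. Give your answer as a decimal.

-136.5

Δt = 0.5.
Sum = 0.5·[(-22.25) + (-27) + (-32.25) + (-38) + (-44.25) + (-51) + (-58.25)] = -136.5.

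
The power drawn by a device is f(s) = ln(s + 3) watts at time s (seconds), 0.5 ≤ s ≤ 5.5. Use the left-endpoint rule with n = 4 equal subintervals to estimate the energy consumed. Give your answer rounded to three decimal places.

Δs = (5.5 − 0.5)/4 = 1.25.
Left endpoints: 0.5, 1.75, 3, 4.25.
f(0.5) ≈ 1.253, f(1.75) ≈ 1.558, f(3) ≈ 1.792, f(4.25) ≈ 1.981.
Sum = Δs · [f(0.5) + f(1.75) + f(3) + f(4.25)].
Sum ≈ 8.230.

8.230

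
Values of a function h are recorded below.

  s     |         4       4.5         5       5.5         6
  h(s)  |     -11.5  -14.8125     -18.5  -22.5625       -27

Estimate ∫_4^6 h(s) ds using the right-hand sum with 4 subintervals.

Δs = 0.5.
Sum = 0.5·[(-14.8125) + (-18.5) + (-22.5625) + (-27)] = -41.4375.

-41.4375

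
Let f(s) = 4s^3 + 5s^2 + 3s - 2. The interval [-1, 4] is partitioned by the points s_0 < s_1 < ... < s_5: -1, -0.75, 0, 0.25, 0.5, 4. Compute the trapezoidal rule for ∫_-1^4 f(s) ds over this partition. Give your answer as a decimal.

604.5625

Subinterval widths: 0.25, 0.75, 0.25, 0.25, 3.5.
f(-1) = -4, f(-0.75) = -3.125, f(0) = -2, f(0.25) = -0.875, f(0.5) = 1.25, f(4) = 346.
On each subinterval the trapezoid contributes (Δs_i/2)·[f(s_{i-1}) + f(s_i)].
Sum = 604.5625.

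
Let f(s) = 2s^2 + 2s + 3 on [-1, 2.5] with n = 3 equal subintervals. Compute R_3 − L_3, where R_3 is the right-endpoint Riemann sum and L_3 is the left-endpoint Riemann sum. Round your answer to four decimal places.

20.4167

R_3 ≈ 38.629630.
L_3 ≈ 18.212963.
R_3 − L_3 ≈ 20.4167.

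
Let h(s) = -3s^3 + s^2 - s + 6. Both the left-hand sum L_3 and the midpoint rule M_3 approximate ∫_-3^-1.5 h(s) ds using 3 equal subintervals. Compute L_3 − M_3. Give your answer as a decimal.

21.7734375

L_3 = 98.3125.
M_3 = 76.5390625.
L_3 − M_3 = 21.7734375.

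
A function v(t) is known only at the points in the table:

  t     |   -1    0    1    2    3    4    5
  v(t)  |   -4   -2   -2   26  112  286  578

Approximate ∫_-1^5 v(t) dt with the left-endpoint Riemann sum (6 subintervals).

416

Δt = 1.
Sum = 1·[(-4) + (-2) + (-2) + 26 + 112 + 286] = 416.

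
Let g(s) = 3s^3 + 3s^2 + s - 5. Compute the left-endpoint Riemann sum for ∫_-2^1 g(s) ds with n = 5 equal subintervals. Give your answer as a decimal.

-25.32

Δs = (1 − (-2))/5 = 0.6.
Left endpoints: -2, -1.4, -0.8, -0.2, 0.4.
g(-2) = -19, g(-1.4) = -8.752, g(-0.8) = -5.416, g(-0.2) = -5.104, g(0.4) = -3.928.
Sum = Δs · [g(-2) + g(-1.4) + g(-0.8) + g(-0.2) + g(0.4)].
Sum = -25.32.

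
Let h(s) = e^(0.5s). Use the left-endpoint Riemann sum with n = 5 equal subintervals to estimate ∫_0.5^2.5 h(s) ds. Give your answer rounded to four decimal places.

Δs = (2.5 − 0.5)/5 = 0.4.
Left endpoints: 0.5, 0.9, 1.3, 1.7, 2.1.
h(0.5) ≈ 1.2840, h(0.9) ≈ 1.5683, h(1.3) ≈ 1.9155, h(1.7) ≈ 2.3396, h(2.1) ≈ 2.8577.
Sum = Δs · [h(0.5) + h(0.9) + h(1.3) + h(1.7) + h(2.1)].
Sum ≈ 3.9861.

3.9861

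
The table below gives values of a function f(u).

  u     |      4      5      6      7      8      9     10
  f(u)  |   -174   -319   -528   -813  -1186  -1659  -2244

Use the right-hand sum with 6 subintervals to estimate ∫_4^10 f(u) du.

-6749

Δu = 1.
Sum = 1·[(-319) + (-528) + (-813) + (-1186) + (-1659) + (-2244)] = -6749.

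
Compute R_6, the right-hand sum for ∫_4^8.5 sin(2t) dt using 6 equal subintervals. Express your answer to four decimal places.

Δt = (8.5 − 4)/6 = 0.75.
Right endpoints: 4.75, 5.5, 6.25, 7, 7.75, 8.5.
f(4.75) ≈ -0.0752, f(5.5) ≈ -1.0000, f(6.25) ≈ -0.0663, f(7) ≈ 0.9906, f(7.75) ≈ 0.2065, f(8.5) ≈ -0.9614.
Sum = Δt · [f(4.75) + f(5.5) + f(6.25) + ...].
Sum ≈ -0.6793.

-0.6793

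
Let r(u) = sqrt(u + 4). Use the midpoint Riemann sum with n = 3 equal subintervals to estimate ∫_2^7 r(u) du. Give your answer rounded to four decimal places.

Δu = (7 − 2)/3 = 5/3.
Midpoints: 17/6, 4.5, 37/6.
r(17/6) ≈ 2.6141, r(4.5) ≈ 2.9155, r(37/6) ≈ 3.1885.
Sum = Δu · [r(17/6) + r(4.5) + r(37/6)].
Sum ≈ 14.5301.

14.5301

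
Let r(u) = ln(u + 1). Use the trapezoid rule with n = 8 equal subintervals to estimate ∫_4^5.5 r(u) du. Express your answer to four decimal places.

Δu = (5.5 − 4)/8 = 0.1875.
r(4) ≈ 1.6094, r(4.1875) ≈ 1.6463, r(4.375) ≈ 1.6818, r(4.5625) ≈ 1.7160, r(4.75) ≈ 1.7492, r(4.9375) ≈ 1.7813, r(5.125) ≈ 1.8124, r(5.3125) ≈ 1.8425, r(5.5) ≈ 1.8718.
T_8 = (Δu/2)·[r(u_0) + 2r(u_1) + ... + 2r(u_{7}) + r(u_8)].
Sum ≈ 2.6194.

2.6194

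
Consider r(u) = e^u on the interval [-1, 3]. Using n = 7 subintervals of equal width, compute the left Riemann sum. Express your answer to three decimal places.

Δu = (3 − (-1))/7 = 4/7.
Left endpoints: -1, -3/7, 1/7, 5/7, 9/7, 13/7, 17/7.
r(-1) ≈ 0.368, r(-3/7) ≈ 0.651, r(1/7) ≈ 1.154, r(5/7) ≈ 2.043, r(9/7) ≈ 3.617, r(13/7) ≈ 6.405, r(17/7) ≈ 11.343.
Sum = Δu · [r(-1) + r(-3/7) + r(1/7) + ...].
Sum ≈ 14.618.

14.618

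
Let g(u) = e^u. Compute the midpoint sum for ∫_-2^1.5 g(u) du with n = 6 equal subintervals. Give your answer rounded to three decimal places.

Δu = (1.5 − (-2))/6 = 7/12.
Midpoints: -41/24, -1.125, -13/24, 1/24, 0.625, 29/24.
g(-41/24) ≈ 0.181, g(-1.125) ≈ 0.325, g(-13/24) ≈ 0.582, g(1/24) ≈ 1.043, g(0.625) ≈ 1.868, g(29/24) ≈ 3.348.
Sum = Δu · [g(-41/24) + g(-1.125) + g(-13/24) + ...].
Sum ≈ 4.285.

4.285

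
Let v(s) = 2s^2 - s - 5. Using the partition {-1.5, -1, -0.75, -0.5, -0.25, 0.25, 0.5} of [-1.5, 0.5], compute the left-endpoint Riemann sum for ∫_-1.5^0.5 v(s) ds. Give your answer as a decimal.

Subinterval widths: 0.5, 0.25, 0.25, 0.25, 0.5, 0.25.
Left endpoints: -1.5, -1, -0.75, -0.5, -0.25, 0.25.
v(-1.5) = 1, v(-1) = -2, v(-0.75) = -3.125, v(-0.5) = -4, v(-0.25) = -4.625, v(0.25) = -5.125.
Sum = Σ Δs_i · v(s_i).
Sum = -5.375.

-5.375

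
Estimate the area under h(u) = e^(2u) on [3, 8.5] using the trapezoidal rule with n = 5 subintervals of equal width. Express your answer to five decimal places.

16595900.51642

Δu = (8.5 − 3)/5 = 1.1.
h(3) ≈ 403.42879, h(4.1) ≈ 3640.95031, h(5.2) ≈ 32859.62567, h(6.3) ≈ 296558.56530, h(7.4) ≈ 2676445.05519, h(8.5) ≈ 24154952.75358.
T_5 = (Δu/2)·[h(u_0) + 2h(u_1) + ... + 2h(u_{4}) + h(u_5)].
Sum ≈ 16595900.51642.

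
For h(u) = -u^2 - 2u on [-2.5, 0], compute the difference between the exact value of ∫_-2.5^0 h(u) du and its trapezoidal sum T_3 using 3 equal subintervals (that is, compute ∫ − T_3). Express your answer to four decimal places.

Exact integral: ∫_-2.5^0 h(u) du ≈ 1.041667.
T_3 ≈ 0.752315.
Error ≈ 1.041667 − 0.752315 ≈ 0.2894.

0.2894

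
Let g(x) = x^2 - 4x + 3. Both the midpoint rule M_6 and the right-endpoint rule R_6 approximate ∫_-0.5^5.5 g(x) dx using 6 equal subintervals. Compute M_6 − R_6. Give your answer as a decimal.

-4.5

M_6 = 13.
R_6 = 17.5.
M_6 − R_6 = -4.5.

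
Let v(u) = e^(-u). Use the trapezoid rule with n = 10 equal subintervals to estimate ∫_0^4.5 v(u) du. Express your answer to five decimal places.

1.00552

Δu = (4.5 − 0)/10 = 0.45.
v(0) ≈ 1.00000, v(0.45) ≈ 0.63763, v(0.9) ≈ 0.40657, v(1.35) ≈ 0.25924, v(1.8) ≈ 0.16530, v(2.25) ≈ 0.10540, v(2.7) ≈ 0.06721, v(3.15) ≈ 0.04285, v(3.6) ≈ 0.02732, v(4.05) ≈ 0.01742, v(4.5) ≈ 0.01111.
T_10 = (Δu/2)·[v(u_0) + 2v(u_1) + ... + 2v(u_{9}) + v(u_10)].
Sum ≈ 1.00552.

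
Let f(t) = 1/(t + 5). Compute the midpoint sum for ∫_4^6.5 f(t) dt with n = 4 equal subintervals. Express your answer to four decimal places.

Δt = (6.5 − 4)/4 = 0.625.
Midpoints: 4.3125, 4.9375, 5.5625, 6.1875.
f(4.3125) = 16/149, f(4.9375) = 16/159, f(5.5625) = 16/169, f(6.1875) = 16/179.
Sum = Δt · [f(4.3125) + f(4.9375) + f(5.5625) + f(6.1875)].
Sum ≈ 0.2450.

0.2450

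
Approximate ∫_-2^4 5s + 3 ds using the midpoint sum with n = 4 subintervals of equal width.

48

Δs = (4 − (-2))/4 = 1.5.
Midpoints: -1.25, 0.25, 1.75, 3.25.
f(-1.25) = -3.25, f(0.25) = 4.25, f(1.75) = 11.75, f(3.25) = 19.25.
Sum = Δs · [f(-1.25) + f(0.25) + f(1.75) + f(3.25)].
Sum = 48.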